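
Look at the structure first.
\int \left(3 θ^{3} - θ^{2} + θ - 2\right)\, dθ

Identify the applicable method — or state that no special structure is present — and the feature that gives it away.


Verdict: no special technique — nothing composite, nothing rational, nothing trigonometric — each constant-multiple power of θ integrates by the power rule alone.


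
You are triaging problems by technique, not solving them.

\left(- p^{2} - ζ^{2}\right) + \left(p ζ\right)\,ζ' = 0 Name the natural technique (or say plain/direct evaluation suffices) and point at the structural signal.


Diagnosis: the homogeneous substitution — the slope is degree-zero homogeneous: the ratio substitution v = ζ/p collapses it. Rearranged, this also fits the Bernoulli template directly; the homogeneous substitution reads the structure without the rearrangement.


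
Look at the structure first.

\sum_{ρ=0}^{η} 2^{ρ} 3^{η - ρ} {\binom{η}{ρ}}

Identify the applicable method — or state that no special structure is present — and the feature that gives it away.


Diagnosis: the binomial theorem — the binomial coefficients weight matched powers of 2 and 3, which is exactly the expansion of a binomial power.


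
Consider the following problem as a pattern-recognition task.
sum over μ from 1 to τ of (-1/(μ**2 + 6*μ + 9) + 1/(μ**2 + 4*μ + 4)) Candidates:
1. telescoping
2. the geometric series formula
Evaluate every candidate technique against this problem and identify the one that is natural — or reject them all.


Verdict: telescoping — write out three consecutive terms and watch the interior cancel: the advanced copy one term subtracts reappears as the very next term's leading piece, pair after pair.
- telescoping: yes — fits the structure here.
- the geometric series formula — the term-to-term ratio changes with the index, so the geometric formula cannot close it.


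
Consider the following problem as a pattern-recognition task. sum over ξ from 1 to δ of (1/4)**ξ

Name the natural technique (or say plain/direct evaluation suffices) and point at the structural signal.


Verdict: the geometric series formula — check a ratio of consecutive terms: it is 1/4, independent of the index, so the geometric formula closes the sum.


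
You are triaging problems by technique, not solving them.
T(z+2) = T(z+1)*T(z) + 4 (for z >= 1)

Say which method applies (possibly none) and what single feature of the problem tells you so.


Method: no special technique — no ansatz, no master substitution, no summation factor survives the nonlinearity here.


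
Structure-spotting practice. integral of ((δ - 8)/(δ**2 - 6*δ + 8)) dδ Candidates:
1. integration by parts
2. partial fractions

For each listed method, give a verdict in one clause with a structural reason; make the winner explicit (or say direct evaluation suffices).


Best approach: partial fractions — the bottom, δ**2 - 6*δ + 8, comes apart into simple factors, and a proper rational function over split factors decomposes.
- integration by parts: no split into a nonconstant polynomial times one of the standard kernels — exp, sine, or cosine of a linear argument, or a logarithm — applies here.
- partial fractions: a fit — the right tool for this form.


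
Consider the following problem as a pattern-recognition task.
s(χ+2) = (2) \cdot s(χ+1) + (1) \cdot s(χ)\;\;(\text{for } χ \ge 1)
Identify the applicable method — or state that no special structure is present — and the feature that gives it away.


Technique: the characteristic-root method — linear, homogeneous, constant coefficients: solutions of the form r^χ exist — find the roots of the characteristic polynomial.


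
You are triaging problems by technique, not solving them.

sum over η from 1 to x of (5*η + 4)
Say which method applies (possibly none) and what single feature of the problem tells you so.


Technique: no special technique — no cancellation, no constant ratio, no binomial weights — just polynomial terms summed directly.


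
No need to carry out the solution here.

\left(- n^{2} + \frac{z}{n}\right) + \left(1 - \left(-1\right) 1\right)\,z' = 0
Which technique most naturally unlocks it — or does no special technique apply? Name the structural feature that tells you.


Technique: a linear integrating factor — the unknown enters only to the first power against a nonzero forcing term — the integrating-factor template applies directly.


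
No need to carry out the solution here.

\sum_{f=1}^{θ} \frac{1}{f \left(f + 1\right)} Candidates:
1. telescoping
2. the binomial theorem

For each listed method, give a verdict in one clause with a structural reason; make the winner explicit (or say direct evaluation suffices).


Technique: telescoping — one partial-fraction pass turns \frac{1}{f \left(f + 1\right)} into a shifted difference, and shifted differences telescope.
- telescoping — a fit — the right tool for this form.
- the binomial theorem — the terms lack the binomial-coefficient-weighted complementary-power pattern of an expansion.


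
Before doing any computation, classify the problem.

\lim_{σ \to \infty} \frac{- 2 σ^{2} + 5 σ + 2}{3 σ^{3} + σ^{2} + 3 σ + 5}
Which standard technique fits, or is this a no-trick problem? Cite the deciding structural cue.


Verdict: dominant-term comparison — divide through by the highest power of σ; every lower-order term dies and the dominant terms decide the limit. l'Hôpital's at-infinity variant applies to the expression viewed as a single quotient; the leading-term comparison is the direct route.


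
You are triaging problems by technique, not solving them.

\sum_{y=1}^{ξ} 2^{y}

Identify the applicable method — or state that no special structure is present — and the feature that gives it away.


Technique: the geometric series formula — each summand is the previous one scaled by 2; that constant multiplier is itself the geometric structure.


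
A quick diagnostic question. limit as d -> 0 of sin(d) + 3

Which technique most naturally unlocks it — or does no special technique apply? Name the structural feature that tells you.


Technique: no special technique — the expression is continuous at 0 — substitute and evaluate; no indeterminate form appears.


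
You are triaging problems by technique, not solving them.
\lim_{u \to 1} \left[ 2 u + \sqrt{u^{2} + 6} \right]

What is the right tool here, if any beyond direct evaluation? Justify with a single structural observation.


Technique: no special technique — no vanishing denominator and no indeterminate clash at the point — evaluation is immediate.


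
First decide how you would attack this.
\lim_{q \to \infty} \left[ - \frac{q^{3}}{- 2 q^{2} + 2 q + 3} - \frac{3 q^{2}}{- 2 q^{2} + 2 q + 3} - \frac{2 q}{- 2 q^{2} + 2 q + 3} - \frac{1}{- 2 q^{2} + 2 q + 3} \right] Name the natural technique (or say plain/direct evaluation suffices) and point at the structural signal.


Best approach: dominant-term comparison — divide through by the highest power of q; every lower-order term dies and the dominant terms decide the limit. l'Hôpital's at-infinity variant applies to the expression viewed as a single quotient; the leading-term comparison is the direct route.


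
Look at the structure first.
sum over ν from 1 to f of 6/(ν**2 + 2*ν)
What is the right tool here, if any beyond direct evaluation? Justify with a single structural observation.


Diagnosis: telescoping — 6/(ν**2 + 2*ν) hides a difference of shifted reciprocals — decompose it and the middle of the sum vanishes.


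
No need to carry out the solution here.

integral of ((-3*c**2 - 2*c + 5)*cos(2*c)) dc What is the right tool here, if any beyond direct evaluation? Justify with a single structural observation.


Method: integration by parts — -3*c**2 - 2*c + 5 dies after finitely many derivatives while cos(2*c) cycles under integration — the tabular/parts setup.


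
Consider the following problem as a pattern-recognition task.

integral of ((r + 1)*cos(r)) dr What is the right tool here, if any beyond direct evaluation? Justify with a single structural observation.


Verdict: integration by parts — a polynomial factor r + 1 multiplies cos(r); differentiating r + 1 lowers its degree while cos(r) integrates cleanly, so parts wins.


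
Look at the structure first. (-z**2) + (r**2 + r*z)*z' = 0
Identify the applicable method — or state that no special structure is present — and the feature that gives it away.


Method: the homogeneous substitution — scaling r and z together leaves the slope fixed — it depends only on z/r, so substitute the ratio. Suitably rearranged — at times with the variables' roles exchanged — this doubles as a Bernoulli equation; the homogeneous reading needs no such setup.


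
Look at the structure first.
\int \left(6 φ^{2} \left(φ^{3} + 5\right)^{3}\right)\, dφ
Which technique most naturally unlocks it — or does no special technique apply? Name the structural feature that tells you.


Method: u-substitution — differentiating the inner expression φ^{3} + 5 produces the factor 6 φ^{2} up to a constant multiple, so substituting u = φ^{3} + 5 reduces everything to a one-variable integral in u. Multiplying out and using the power rule would succeed as well, just with far more bookkeeping.


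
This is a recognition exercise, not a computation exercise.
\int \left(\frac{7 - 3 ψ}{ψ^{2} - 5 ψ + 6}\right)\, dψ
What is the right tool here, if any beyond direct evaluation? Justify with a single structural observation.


Diagnosis: partial fractions — the bottom factors while the top stays lower-degree — split into simple fractions and integrate piece by piece.


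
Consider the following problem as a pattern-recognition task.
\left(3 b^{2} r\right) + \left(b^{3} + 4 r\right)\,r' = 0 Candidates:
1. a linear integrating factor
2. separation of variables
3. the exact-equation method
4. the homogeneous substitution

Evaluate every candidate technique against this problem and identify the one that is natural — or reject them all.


Diagnosis: the exact-equation method — equality of cross partials is the green light — assemble the potential function term by term.
- a linear integrating factor — a nonlinear term in the unknown puts this outside the integrating-factor template.
- separation of variables — the two dependences do not factor apart.
- the exact-equation method: yes — fits the structure here.
- the homogeneous substitution — the ratio of the variables does not determine the slope.


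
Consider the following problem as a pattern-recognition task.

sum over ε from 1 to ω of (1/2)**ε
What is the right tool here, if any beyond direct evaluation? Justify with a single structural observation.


Verdict: the geometric series formula — each summand is the previous one scaled by 1/2; that constant multiplier is itself the geometric structure.


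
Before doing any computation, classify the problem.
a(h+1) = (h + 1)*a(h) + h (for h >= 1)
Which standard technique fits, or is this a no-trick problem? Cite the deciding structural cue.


Verdict: a summation factor — it is first-order linear but the coefficient h + 1 depends on the index, so multiply through by a summation factor to telescope it.


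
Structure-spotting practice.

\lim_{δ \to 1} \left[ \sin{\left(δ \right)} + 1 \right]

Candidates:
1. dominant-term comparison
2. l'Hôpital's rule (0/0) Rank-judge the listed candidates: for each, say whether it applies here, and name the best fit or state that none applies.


Technique: no special technique — the expression is continuous at the evaluation point — substitute directly; no indeterminate form appears.
- dominant-term comparison: no dominant power emerges to decide the limit by degree comparison.
- l'Hôpital's rule (0/0) — evaluation at the point is determinate, so the rule has nothing to repair.


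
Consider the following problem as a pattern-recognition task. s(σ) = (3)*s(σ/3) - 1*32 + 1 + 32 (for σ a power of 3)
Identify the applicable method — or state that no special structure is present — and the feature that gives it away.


Diagnosis: the master substitution — divide-the-index recursion (σ/3 inside the call) straightens out once the index is rewritten as 3^m.


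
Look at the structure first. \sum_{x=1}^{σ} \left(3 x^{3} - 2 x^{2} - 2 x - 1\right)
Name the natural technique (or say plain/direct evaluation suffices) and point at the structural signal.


Best approach: no special technique — with only polynomial terms in x present, the classical sum-of-powers identities are all you need.


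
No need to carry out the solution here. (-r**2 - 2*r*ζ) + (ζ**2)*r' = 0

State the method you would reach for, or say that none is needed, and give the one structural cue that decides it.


Diagnosis: the homogeneous substitution — scaling ζ and r together leaves the slope fixed — it depends only on r/ζ, so substitute the ratio. A Bernoulli substitution is a fair alternative on this equation directly; the homogeneous reading takes it as given.


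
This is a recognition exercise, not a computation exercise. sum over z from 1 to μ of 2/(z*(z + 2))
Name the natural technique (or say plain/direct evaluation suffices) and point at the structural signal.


Verdict: telescoping — 2/(z*(z + 2)) hides a difference of shifted reciprocals — decompose it and the middle of the sum vanishes.


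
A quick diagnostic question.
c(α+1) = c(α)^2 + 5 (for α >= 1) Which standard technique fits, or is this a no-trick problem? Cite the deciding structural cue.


Technique: no special technique — nonlinear feedback in the recursion rules out every root- or factor-based technique.


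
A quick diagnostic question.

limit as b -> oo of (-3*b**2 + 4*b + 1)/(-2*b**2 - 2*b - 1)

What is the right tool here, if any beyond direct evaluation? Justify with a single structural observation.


Diagnosis: dominant-term comparison — divide through by the highest power of b; every lower-order term dies and the dominant terms decide the limit. Differentiating the expression as a single quotient would eventually settle it as well; matching dominant growth settles it immediately.


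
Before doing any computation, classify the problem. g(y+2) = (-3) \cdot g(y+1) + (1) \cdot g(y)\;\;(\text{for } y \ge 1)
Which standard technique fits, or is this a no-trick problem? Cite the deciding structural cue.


Method: the characteristic-root method — shift-invariance with fixed coefficients calls for exponential trials; the characteristic polynomial finds every r^y.


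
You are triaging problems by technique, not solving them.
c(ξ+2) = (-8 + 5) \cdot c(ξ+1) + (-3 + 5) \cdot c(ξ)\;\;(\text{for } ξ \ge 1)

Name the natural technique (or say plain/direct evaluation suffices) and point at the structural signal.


Technique: the characteristic-root method — because shifting ξ leaves the equation's coefficients unchanged, exponential trials reduce it to algebra.


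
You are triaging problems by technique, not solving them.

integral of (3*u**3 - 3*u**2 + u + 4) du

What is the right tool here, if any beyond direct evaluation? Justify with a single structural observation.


Technique: no special technique — every term is a constant multiple of a power of u; term-wise power-rule integration needs no preliminary transformation.


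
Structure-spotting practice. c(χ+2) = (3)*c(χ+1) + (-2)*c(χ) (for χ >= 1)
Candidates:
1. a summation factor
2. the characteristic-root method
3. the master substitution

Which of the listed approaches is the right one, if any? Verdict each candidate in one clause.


Technique: the characteristic-root method — constant coefficients and linearity mean the ansatz r^χ reduces it to solving the characteristic polynomial.
- a summation factor — a summation factor telescopes one-step recursions; this one carries higher-order memory.
- the characteristic-root method — applies; the problem has the shape this method handles.
- the master substitution — there is no divide-the-index recursive argument.


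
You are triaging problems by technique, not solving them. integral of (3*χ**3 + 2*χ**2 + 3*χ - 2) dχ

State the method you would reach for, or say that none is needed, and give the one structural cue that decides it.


Diagnosis: no special technique — nothing composite, nothing rational, nothing trigonometric — each constant-multiple power of χ integrates by the power rule alone.


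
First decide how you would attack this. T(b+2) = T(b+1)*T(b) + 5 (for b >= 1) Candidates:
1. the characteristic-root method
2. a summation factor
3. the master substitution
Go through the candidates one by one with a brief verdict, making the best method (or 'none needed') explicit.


Diagnosis: no special technique — the sequence value feeds back through itself nonlinearly — linear superposition fails, and every superposition-based closed form fails with it.
- the characteristic-root method: nonlinearity rules out exponential-mode superposition from the start.
- a summation factor: the recursion is nonlinear — outside the first-order linear family a summation factor addresses.
- the master substitution: no fixed divisor shrinks the index between calls.


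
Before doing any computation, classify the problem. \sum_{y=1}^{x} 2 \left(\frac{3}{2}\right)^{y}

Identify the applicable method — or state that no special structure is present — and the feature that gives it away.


Method: the geometric series formula — term-over-term division gives \frac{3}{2} every time — index-free ratio, geometric sum formula applies.


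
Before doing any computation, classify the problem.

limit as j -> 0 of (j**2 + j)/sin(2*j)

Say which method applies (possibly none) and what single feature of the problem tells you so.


Technique: l'Hôpital's rule (0/0) — numerator and denominator both vanish at 0 — a genuine 0/0 form, which is exactly when l'Hôpital applies. A local series expansion at the point resolves it as well; the rule is the packaged version of that step.


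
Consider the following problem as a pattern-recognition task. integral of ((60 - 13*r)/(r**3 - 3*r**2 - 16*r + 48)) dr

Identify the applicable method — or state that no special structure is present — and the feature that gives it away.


Best approach: partial fractions — r**3 - 3*r**2 - 16*r + 48 splits into linear pieces, so the quotient is a sum of simple fractions — decompose before integrating.


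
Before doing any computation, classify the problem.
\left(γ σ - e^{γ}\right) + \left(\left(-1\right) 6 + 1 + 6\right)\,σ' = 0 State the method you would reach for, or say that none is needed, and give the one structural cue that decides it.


Diagnosis: a linear integrating factor — arrange it as σ' + γ·σ = (the forcing term) and the integrating factor does the rest.


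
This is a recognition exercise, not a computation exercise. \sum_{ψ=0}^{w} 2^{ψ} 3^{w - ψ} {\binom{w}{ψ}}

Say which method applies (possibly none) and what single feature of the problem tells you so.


Best approach: the binomial theorem — {\binom{w}{ψ}} weighting matched powers of 2 and 3 is the expanded form of (2 + 3)^w — fold it back up.


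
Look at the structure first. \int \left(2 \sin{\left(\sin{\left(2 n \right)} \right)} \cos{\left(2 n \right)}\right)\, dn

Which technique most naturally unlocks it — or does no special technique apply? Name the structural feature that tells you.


Method: u-substitution — collected, the integrand has one factor that is, up to a constant, the derivative of an inner expression the rest depends on — substitute for that inner expression.


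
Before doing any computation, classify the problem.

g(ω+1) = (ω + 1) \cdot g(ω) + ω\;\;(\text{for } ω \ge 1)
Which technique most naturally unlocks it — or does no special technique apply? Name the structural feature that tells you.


Best approach: a summation factor — first-order linear but the coefficient ω + 1 moves with the index — divide by the cumulative product and telescope.


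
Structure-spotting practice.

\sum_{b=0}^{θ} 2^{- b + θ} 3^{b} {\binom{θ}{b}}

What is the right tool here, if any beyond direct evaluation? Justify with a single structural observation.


Technique: the binomial theorem — binomial coefficients against complementary powers of 3 and 2: recognize the binomial expansion and resum.


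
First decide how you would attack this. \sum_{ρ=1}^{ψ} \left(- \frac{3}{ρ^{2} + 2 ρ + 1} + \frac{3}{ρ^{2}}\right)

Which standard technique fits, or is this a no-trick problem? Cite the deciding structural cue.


Method: telescoping — write out three consecutive terms and watch the interior cancel: the advanced copy one term subtracts reappears as the very next term's leading piece, pair after pair.


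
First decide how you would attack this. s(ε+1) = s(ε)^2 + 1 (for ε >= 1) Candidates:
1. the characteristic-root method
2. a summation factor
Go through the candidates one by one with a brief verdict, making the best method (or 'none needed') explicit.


Verdict: no special technique — no ansatz, no master substitution, no summation factor survives the nonlinearity here.
- the characteristic-root method — nonlinearity rules out exponential-mode superposition from the start.
- a summation factor: the recursion is nonlinear — outside the first-order linear family a summation factor addresses.


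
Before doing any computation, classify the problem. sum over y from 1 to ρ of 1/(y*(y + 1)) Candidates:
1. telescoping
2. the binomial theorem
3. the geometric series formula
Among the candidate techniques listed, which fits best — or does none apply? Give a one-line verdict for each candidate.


Verdict: telescoping — poles of 1/(y*(y + 1)) differ by an integer, the telltale of a telescoping partial-fraction sum.
- telescoping — yes, a natural case for it.
- the binomial theorem: there is no sum-raised-to-a-power identity hiding in these terms.
- the geometric series formula: consecutive terms are not related by a fixed multiplier.


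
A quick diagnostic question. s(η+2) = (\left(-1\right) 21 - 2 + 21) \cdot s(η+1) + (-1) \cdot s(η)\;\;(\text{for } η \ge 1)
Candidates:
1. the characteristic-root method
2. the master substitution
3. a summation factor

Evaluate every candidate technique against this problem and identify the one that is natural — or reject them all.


Diagnosis: the characteristic-root method — because shifting η leaves the equation's coefficients unchanged, exponential trials reduce it to algebra.
- the characteristic-root method: a fit — the right tool for this form.
- the master substitution: the recursion shifts the index rather than dividing it.
- a summation factor — the recurrence reaches back more than one step, outside the first-order family a summation factor normalizes.


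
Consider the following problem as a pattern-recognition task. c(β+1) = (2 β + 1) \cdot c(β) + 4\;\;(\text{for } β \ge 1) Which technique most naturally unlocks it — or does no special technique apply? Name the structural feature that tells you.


Technique: a summation factor — the coefficient 2 β + 1 drifts with the index, so no fixed root exists; normalizing by the cumulative product telescopes it.


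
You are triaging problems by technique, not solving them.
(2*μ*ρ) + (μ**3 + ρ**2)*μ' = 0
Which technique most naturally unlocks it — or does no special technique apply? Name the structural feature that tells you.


Diagnosis: the exact-equation method — the compatibility test passes: the μ-derivative of 2*μ*ρ matches the ρ-derivative of μ**3 + ρ**2, so integrate a potential.


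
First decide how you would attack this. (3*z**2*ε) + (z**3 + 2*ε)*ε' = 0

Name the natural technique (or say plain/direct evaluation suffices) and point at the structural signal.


Technique: the exact-equation method — this form is already the differential of something: the matching mixed partials of 3*z**2*ε and z**3 + 2*ε prove it.


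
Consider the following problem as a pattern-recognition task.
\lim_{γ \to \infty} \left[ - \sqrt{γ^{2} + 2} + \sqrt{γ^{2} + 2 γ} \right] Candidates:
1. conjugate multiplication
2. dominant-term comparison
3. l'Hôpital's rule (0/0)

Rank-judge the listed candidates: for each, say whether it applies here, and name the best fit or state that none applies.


Method: conjugate multiplication — the ∞ − ∞ radical form is the exact trigger for the conjugate maneuver.
- conjugate multiplication: applies; the problem has the shape this method handles.
- dominant-term comparison: leading-power comparison does not apply to this form.
- l'Hôpital's rule (0/0): substitution produces ∞ − ∞ rather than a vanishing quotient; the rule needs a 0/0 ratio to act on.


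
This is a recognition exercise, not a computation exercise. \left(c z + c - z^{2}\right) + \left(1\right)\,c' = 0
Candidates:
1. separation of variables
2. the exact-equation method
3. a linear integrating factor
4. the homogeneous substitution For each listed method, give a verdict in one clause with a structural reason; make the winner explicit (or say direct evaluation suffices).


Diagnosis: a linear integrating factor — the unknown enters only to the first power against a nonzero forcing term — the integrating-factor template applies directly.
- separation of variables: the two dependences are entangled, not a clean product of one-variable pieces.
- the exact-equation method — the mixed-partials test fails on this split — it is not an exact differential as presented.
- a linear integrating factor: applies; the problem has the shape this method handles.
- the homogeneous substitution: the slope changes under joint rescaling, failing the degree-zero test.


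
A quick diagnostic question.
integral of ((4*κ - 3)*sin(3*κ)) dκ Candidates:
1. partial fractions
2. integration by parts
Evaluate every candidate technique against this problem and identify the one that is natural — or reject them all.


Best approach: integration by parts — a polynomial factor 4*κ - 3 multiplies sin(3*κ); differentiating 4*κ - 3 lowers its degree while sin(3*κ) integrates cleanly, so parts wins.
- partial fractions — there is no rational-function structure to decompose.
- integration by parts: a fit — the right tool for this form.


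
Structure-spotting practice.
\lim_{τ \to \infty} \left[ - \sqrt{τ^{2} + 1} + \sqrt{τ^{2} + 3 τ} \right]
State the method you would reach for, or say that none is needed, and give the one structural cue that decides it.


Method: conjugate multiplication — the difference \sqrt{τ^{2} + 3 τ} - \sqrt{τ^{2} + 1} is an ∞ − ∞ stalemate; its conjugate partner breaks the tie.


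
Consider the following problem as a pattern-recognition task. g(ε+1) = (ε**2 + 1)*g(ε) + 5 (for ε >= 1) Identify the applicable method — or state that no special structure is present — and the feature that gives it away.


Technique: a summation factor — normalize by the running product of ε**2 + 1: the left side becomes a difference, and differences sum.


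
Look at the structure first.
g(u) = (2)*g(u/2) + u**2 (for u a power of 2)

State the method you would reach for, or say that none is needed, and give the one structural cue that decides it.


Method: the master substitution — divide-the-index recursion (u/2 inside the call) straightens out once the index is rewritten as 2^m.


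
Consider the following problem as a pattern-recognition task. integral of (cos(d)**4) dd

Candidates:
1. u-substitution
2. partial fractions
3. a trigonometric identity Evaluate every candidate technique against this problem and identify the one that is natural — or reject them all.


Method: a trigonometric identity — reduce cos(d)**4 with the power-reduction formula and the integral becomes first-degree trigonometry.
- u-substitution — no subexpression of the integrand pairs with its own derivative as a factor — individual terms may offer their own substitutions, but any change of variable covering the whole integral would have to be constructed from outside the expression.
- partial fractions: the expression is not a ratio of polynomials that decomposes further.
- a trigonometric identity: applicable, and directly so.


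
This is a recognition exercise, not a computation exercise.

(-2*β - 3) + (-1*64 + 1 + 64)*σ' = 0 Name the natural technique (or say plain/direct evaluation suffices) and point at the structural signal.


Technique: no special technique — with σ absent the equation is not coupled at all: direct integration in β.


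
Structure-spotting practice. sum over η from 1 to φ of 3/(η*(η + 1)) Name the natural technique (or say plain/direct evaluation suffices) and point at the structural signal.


Method: telescoping — 3/(η*(η + 1)) is a collapsed telescope: expand it into simple fractions to see the cancellation.


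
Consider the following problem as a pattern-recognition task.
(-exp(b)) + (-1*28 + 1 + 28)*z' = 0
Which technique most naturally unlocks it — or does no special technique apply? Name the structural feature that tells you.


Technique: no special technique — the slope is a pure function of b; integrate both sides and be done.


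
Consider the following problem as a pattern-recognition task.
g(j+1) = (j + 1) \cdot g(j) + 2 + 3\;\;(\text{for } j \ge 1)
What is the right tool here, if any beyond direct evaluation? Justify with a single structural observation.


Method: a summation factor — it is first-order linear but the coefficient j + 1 depends on the index, so multiply through by a summation factor to telescope it.


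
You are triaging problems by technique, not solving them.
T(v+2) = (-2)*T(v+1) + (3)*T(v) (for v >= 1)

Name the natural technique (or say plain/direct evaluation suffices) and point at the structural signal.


Technique: the characteristic-root method — this is the constant-coefficient homogeneous case — the whole solution in v reduces to a polynomial's roots.


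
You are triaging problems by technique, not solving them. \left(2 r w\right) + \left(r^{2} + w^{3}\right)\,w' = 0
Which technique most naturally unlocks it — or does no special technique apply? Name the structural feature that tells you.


Diagnosis: the exact-equation method — take the mixed partials of 2 r w and r^{2} + w^{3}: they are equal, which certifies an exact differential.


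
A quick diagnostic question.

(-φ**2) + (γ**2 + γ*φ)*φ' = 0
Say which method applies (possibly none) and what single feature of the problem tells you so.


Best approach: the homogeneous substitution — the slope's numerator and denominator share total degree; set v = φ/γ and the equation drops to separable form. With the right rearrangement (exchanging the roles of the variables where needed), this also fits a Bernoulli template; the homogeneous substitution reads the structure directly.


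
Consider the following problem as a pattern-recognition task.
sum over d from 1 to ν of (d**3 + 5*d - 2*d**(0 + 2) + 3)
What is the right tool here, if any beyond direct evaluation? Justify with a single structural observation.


Method: no special technique — recognize the absence of structure: constant-multiple powers of d summed plainly, no special method required.


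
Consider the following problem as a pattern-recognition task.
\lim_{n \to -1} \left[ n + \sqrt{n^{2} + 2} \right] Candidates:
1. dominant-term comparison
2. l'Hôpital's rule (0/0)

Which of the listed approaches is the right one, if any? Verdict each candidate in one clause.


Verdict: no special technique — no denominator vanishes and nothing blows up at -1: direct substitution is the whole computation.
- dominant-term comparison — no dominant-degree comparison decides it.
- l'Hôpital's rule (0/0): evaluation at the point is determinate, so the rule has nothing to repair.


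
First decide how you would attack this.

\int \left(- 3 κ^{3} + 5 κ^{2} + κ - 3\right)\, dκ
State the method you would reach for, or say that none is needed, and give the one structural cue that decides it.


Verdict: no special technique — nothing composite, nothing rational, nothing trigonometric — each constant-multiple power of κ integrates by the power rule alone.


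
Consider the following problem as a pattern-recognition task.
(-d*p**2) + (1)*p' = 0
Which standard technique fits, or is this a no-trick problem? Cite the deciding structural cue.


Technique: separation of variables — solved for the derivative, the right side splits multiplicatively into a function of each variable alone — divide and integrate each side.


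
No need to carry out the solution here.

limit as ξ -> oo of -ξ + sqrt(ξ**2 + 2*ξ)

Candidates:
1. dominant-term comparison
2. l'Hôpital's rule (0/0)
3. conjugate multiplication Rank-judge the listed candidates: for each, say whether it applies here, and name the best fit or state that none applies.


Verdict: conjugate multiplication — both pieces blow up but their difference is finite; the conjugate trick rationalizes sqrt(ξ**2 + 2*ξ) - ξ.
- dominant-term comparison: this limit is not decided by comparing polynomial growth at infinity.
- l'Hôpital's rule (0/0): no quotient structure at all: the clash is ∞ minus ∞, which rationalizing converts into a tractable ratio.
- conjugate multiplication: a fit — the right tool for this form.


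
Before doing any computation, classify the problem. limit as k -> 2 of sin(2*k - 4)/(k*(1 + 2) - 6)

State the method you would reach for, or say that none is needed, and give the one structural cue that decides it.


Technique: l'Hôpital's rule (0/0) — numerator and denominator both vanish at 2 — a genuine 0/0 form, which is exactly when l'Hôpital applies. The standard small-argument limits would also carry it; the rule is the systematic route.


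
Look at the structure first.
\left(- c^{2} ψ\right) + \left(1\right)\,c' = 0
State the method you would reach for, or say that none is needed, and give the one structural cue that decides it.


Best approach: separation of variables — one side of the product carries the independent variable, the other the unknown — the textbook separation shape.


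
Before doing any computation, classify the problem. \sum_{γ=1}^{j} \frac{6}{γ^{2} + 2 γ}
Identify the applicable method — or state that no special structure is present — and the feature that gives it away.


Diagnosis: telescoping — after splitting \frac{6}{γ^{2} + 2 γ} into partial fractions, the pieces are shifted copies of one function and cancel telescopically.


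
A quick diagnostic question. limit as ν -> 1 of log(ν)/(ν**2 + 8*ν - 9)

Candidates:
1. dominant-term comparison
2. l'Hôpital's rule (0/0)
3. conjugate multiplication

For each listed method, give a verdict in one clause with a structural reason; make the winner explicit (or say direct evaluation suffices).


Technique: l'Hôpital's rule (0/0) — plug in 1: top and bottom both hit zero, so differentiate each and retry. The standard small-argument limits would also carry it; the rule is the systematic route.
- dominant-term comparison: this limit is not decided by comparing leading-term growth at infinity.
- l'Hôpital's rule (0/0): applicable, and directly so.
- conjugate multiplication: no difference of divergent radicals appears, so rationalizing has nothing to cancel.


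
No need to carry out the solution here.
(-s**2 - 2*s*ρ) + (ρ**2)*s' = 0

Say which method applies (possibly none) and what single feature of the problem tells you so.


Verdict: the homogeneous substitution — the slope's numerator and denominator have matching total degree, so it depends only on s/ρ and the ratio substitution collapses it. A Bernoulli substitution is a fair alternative on this equation directly; the homogeneous reading takes it as given.


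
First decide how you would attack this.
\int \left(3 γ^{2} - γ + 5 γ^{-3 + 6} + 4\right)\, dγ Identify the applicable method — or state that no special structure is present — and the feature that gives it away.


Technique: no special technique — every term is a constant multiple of a power of γ; term-wise power-rule integration needs no preliminary transformation.


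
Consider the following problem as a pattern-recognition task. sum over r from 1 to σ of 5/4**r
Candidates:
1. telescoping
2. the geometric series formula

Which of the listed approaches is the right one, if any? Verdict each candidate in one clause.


Verdict: the geometric series formula — consecutive terms stand in a fixed index-free ratio — the geometric sum formula closes it.
- telescoping — writing out consecutive terms as given produces no pairwise cancellation.
- the geometric series formula — applicable, and directly so.


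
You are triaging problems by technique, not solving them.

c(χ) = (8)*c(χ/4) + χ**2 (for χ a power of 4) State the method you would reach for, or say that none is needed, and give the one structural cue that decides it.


Verdict: the master substitution — the argument contracts 4-fold per step: reindex χ exponentially and solve the linear recurrence in the new index.


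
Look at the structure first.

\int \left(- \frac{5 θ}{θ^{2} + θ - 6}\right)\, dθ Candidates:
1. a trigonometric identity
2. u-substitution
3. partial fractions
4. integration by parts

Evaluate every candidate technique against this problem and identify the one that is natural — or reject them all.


Method: partial fractions — the factorization of θ^{2} + θ - 6 is the whole battle; after it, each term is a table integral.
- a trigonometric identity: with no trigonometric functions present, identity rewriting has no target.
- u-substitution — no subexpression of the integrand pairs with its own derivative as a factor — individual terms may offer their own substitutions, but any change of variable covering the whole integral would have to be constructed from outside the expression.
- partial fractions — yes — fits the structure here.
- integration by parts — no split into a nonconstant polynomial times one of the standard kernels — exp, sine, or cosine of a linear argument, or a logarithm — applies here.


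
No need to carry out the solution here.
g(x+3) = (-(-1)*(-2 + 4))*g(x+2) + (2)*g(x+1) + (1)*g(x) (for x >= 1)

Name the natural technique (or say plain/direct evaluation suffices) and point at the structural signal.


Verdict: the characteristic-root method — constant coefficients and linearity mean the ansatz r^x reduces it to solving the characteristic polynomial.


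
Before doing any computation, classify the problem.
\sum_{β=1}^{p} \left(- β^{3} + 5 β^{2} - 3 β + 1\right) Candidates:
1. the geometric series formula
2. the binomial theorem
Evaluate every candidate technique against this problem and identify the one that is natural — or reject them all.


Diagnosis: no special technique — nothing telescopes and nothing is geometric; polynomial terms in β sum term by term.
- the geometric series formula: consecutive terms are not related by a fixed multiplier.
- the binomial theorem: there is no pair of bases whose matched powers would reassemble into a single binomial power.


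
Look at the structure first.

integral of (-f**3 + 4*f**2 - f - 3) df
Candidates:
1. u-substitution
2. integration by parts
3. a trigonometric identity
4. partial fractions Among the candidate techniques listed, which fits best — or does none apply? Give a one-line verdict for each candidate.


Best approach: no special technique — a term-by-term power-rule job in f; no substitution or rearrangement earns its keep here.
- u-substitution — any workable substitution here is cosmetic — the integrand is already in directly integrable form.
- integration by parts — parts would only shuffle a directly integrable integrand.
- a trigonometric identity: with no trigonometric functions present, identity rewriting has no target.
- partial fractions — the expression is not a ratio of polynomials that decomposes further.
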